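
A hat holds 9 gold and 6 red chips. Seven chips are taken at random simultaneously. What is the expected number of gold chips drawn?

21/5

By linearity of expectation, E[X] = Σ P(draw i is gold); by symmetry each draw (even without replacement) has P(gold) = 9/15.
E[X] = 7 · 9/15 = 21/5 ≈ 4.2000.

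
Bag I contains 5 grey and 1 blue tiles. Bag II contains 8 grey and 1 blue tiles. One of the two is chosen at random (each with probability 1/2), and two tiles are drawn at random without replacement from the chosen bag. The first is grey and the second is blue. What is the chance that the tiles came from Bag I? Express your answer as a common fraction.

P(E | Bag I) = 1/6; P(E | Bag II) = 1/9.
P(E) = 1/2·1/6 + 1/2·1/9 = 5/36.
By Bayes' rule, P(Bag I | E) = 1/12 / 5/36 = 3/5 ≈ 0.6000.

3/5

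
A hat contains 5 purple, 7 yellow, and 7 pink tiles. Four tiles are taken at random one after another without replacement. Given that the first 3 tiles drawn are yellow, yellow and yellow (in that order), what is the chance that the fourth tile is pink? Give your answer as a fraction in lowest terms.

After removing 3 yellow, the hat has 7 pink out of 16 remaining.
P(fourth is pink | given) = 7/16 ≈ 0.4375.

7/16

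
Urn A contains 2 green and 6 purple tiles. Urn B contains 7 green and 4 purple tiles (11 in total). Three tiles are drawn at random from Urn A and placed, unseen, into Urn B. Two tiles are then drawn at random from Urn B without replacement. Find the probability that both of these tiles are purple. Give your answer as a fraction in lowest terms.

Condition on how many of the transferred tiles are purple (from Urn A: 6 purple of 8; then Urn B has 14 total).
  1 purple: C(6,1)C(2,2)/C(8,3) = 3/28; then P = C(5,2)/C(14,2) = 10/91
  2 purple: C(6,2)C(2,1)/C(8,3) = 15/28; then P = C(6,2)/C(14,2) = 15/91
  3 purple: C(6,3)C(2,0)/C(8,3) = 5/14; then P = C(7,2)/C(14,2) = 3/13
P(both purple) = 465/2548 ≈ 0.1825.

465/2548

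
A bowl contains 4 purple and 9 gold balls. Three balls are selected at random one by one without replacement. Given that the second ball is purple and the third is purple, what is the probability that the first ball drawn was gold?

9/11

P(first=gold and the second ball is purple and the third is purple) = (9/13)·(4/12)·(3/11) = 9/143.
P(E) = Σ over first color = 2/143 + 9/143 = 1/13.
By Bayes, P(first=gold | E) = 9/143 / 1/13 = 9/11 ≈ 0.8182.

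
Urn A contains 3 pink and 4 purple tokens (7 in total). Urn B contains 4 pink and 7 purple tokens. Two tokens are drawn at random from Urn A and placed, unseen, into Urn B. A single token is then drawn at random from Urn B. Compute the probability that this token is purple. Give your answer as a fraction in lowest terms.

Condition on how many of the transferred tokens are purple (from Urn A: 4 purple of 7; then Urn B has 13 total).
  0 purple: C(4,0)C(3,2)/C(7,2) = 1/7; then P = 7/13
  1 purple: C(4,1)C(3,1)/C(7,2) = 4/7; then P = 8/13
  2 purple: C(4,2)C(3,0)/C(7,2) = 2/7; then P = 9/13
P(purple from Urn B) = 57/91 ≈ 0.6264.

57/91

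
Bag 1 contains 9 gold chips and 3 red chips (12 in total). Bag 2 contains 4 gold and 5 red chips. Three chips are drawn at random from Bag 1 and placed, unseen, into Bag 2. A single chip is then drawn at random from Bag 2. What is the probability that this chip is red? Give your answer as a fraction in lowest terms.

Condition on how many of the transferred chips are red (from Bag 1: 3 red of 12; then Bag 2 has 12 total).
  0 red: C(3,0)C(9,3)/C(12,3) = 21/55; then P = 5/12
  1 red: C(3,1)C(9,2)/C(12,3) = 27/55; then P = 6/12
  2 red: C(3,2)C(9,1)/C(12,3) = 27/220; then P = 7/12
  3 red: C(3,3)C(9,0)/C(12,3) = 1/220; then P = 8/12
P(red from Bag 2) = 23/48 ≈ 0.4792.

23/48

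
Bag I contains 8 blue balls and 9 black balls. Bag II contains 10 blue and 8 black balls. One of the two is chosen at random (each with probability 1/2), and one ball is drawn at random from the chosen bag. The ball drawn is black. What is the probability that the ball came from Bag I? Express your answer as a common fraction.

P(black | Bag I) = 9/17; P(black | Bag II) = 4/9.
P(black) = 1/2·9/17 + 1/2·4/9 = 149/306.
By Bayes' rule, P(Bag I | black) = 9/34 / 149/306 = 81/149 ≈ 0.5436.

81/149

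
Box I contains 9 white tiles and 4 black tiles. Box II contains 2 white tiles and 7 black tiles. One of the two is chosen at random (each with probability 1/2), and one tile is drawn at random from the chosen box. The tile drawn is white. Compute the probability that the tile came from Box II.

26/107

P(white | Box I) = 9/13; P(white | Box II) = 2/9.
P(white) = 1/2·9/13 + 1/2·2/9 = 107/234.
By Bayes' rule, P(Box II | white) = 1/9 / 107/234 = 26/107 ≈ 0.2430.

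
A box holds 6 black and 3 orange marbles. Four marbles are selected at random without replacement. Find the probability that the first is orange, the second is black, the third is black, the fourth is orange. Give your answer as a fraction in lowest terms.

5/84

Multiply the conditional probability of each draw in order, without replacement, so each draw removes one from its color and from the total.
P = (3/9) · (6/8) · (5/7) · (2/6) = 5/84 ≈ 0.0595.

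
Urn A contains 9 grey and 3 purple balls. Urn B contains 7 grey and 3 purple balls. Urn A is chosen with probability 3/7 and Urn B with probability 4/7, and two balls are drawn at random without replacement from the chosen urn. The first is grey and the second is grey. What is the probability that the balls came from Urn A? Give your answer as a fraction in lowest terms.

135/289

P(E | Urn A) = 6/11; P(E | Urn B) = 7/15.
P(E) = 3/7·6/11 + 4/7·7/15 = 578/1155.
By Bayes' rule, P(Urn A | E) = 18/77 / 578/1155 = 135/289 ≈ 0.4671.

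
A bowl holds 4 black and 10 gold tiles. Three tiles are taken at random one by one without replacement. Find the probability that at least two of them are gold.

75/91

Sum the hypergeometric tail for j = 2,…,3 gold tiles.
Favorable = C(10,2)·C(4,1) + C(10,3)·C(4,0) = 300; total = C(14,3) = 364.
P = 300/364 = 75/91 ≈ 0.8242.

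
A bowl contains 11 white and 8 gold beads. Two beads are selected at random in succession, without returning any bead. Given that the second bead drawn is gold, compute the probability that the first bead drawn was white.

11/18

P(first=white and the second bead drawn is gold) = (11/19)·(8/18) = 44/171.
P(the second bead drawn is gold) = Σ over first color = 44/171 + 28/171 = 8/19.
By Bayes, P(first=white | the second bead drawn is gold) = 44/171 / 8/19 = 11/18 ≈ 0.6111.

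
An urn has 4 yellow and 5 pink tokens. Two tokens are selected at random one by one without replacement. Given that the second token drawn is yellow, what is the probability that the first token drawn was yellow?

P(first=yellow and the second token drawn is yellow) = (4/9)·(3/8) = 1/6.
P(the second token drawn is yellow) = Σ over first color = 1/6 + 5/18 = 4/9.
By Bayes, P(first=yellow | the second token drawn is yellow) = 1/6 / 4/9 = 3/8 ≈ 0.3750.

3/8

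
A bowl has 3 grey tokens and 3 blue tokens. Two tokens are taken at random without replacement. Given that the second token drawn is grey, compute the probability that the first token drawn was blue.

3/5

P(first=blue and the second token drawn is grey) = (3/6)·(3/5) = 3/10.
P(the second token drawn is grey) = Σ over first color = 1/5 + 3/10 = 1/2.
By Bayes, P(first=blue | the second token drawn is grey) = 3/10 / 1/2 = 3/5 ≈ 0.6000.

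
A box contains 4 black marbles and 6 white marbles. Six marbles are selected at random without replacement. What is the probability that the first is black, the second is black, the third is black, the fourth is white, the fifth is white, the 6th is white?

2/105

Multiply the conditional probability of each draw in order, without replacement, so each draw removes one from its color and from the total.
P = (4/10) · (3/9) · (2/8) · (6/7) · (5/6) · (4/5) = 2/105 ≈ 0.0190.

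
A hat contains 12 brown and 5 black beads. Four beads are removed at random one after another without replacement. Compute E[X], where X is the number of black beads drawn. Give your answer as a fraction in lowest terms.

By linearity of expectation, E[X] = Σ P(draw i is black); by symmetry each draw (even without replacement) has P(black) = 5/17.
E[X] = 4 · 5/17 = 20/17 ≈ 1.1765.

20/17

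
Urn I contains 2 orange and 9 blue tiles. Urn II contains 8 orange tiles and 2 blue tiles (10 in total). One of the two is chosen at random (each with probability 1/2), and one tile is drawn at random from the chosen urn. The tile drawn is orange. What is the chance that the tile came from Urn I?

5/27

P(orange | Urn I) = 2/11; P(orange | Urn II) = 4/5.
P(orange) = 1/2·2/11 + 1/2·4/5 = 27/55.
By Bayes' rule, P(Urn I | orange) = 1/11 / 27/55 = 5/27 ≈ 0.1852.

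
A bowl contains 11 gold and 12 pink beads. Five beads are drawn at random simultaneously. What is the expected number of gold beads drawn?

By linearity of expectation, E[X] = Σ P(draw i is gold); by symmetry each draw (even without replacement) has P(gold) = 11/23.
E[X] = 5 · 11/23 = 55/23 ≈ 2.3913.

55/23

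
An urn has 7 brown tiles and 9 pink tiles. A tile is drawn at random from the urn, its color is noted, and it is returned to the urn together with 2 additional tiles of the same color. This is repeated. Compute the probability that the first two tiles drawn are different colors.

7/16

Either brown then pink, or pink then brown; after the first draw the total is 18.
P = (7/16)·(9/18) + (9/16)·(7/18) = 7/16 ≈ 0.4375.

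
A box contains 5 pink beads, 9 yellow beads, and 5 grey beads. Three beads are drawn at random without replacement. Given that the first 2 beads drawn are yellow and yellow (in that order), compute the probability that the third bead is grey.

After removing 2 yellow, the box has 5 grey out of 17 remaining.
P(third is grey | given) = 5/17 ≈ 0.2941.

5/17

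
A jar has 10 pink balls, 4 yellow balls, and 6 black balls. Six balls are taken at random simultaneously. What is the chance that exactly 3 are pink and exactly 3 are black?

20/323

Unordered draws without replacement: count favorable combinations over C(20,6).
Favorable = C(10,3) · C(4,0) · C(6,3) = 2400; total = C(20,6) = 38760.
P = 2400/38760 = 20/323 ≈ 0.0619.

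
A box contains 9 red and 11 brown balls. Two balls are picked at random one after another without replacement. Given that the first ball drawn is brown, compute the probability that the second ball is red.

After removing 1 brown, the box has 9 red out of 19 remaining.
P(second is red | given) = 9/19 ≈ 0.4737.

9/19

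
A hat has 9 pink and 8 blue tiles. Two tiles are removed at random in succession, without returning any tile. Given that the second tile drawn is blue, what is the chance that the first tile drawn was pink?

P(first=pink and the second tile drawn is blue) = (9/17)·(8/16) = 9/34.
P(the second tile drawn is blue) = Σ over first color = 9/34 + 7/34 = 8/17.
By Bayes, P(first=pink | the second tile drawn is blue) = 9/34 / 8/17 = 9/16 ≈ 0.5625.

9/16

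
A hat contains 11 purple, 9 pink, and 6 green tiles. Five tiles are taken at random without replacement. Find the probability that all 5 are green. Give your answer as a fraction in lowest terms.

3/32890

Unordered draws without replacement: count favorable combinations over C(26,5).
Favorable = C(11,0) · C(9,0) · C(6,5) = 6; total = C(26,5) = 65780.
P = 6/65780 = 3/32890 ≈ 0.0001.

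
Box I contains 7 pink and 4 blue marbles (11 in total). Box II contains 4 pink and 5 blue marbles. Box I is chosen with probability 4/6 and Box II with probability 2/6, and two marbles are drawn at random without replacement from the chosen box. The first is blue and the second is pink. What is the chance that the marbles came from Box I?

P(E | Box I) = 14/55; P(E | Box II) = 5/18.
P(E) = 2/3·14/55 + 1/3·5/18 = 779/2970.
By Bayes' rule, P(Box I | E) = 28/165 / 779/2970 = 504/779 ≈ 0.6470.

504/779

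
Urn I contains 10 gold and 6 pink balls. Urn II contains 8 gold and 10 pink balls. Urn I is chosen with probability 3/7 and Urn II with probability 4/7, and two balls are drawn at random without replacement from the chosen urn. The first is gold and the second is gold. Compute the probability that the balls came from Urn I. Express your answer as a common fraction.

1377/2273

P(E | Urn I) = 3/8; P(E | Urn II) = 28/153.
P(E) = 3/7·3/8 + 4/7·28/153 = 2273/8568.
By Bayes' rule, P(Urn I | E) = 9/56 / 2273/8568 = 1377/2273 ≈ 0.6058.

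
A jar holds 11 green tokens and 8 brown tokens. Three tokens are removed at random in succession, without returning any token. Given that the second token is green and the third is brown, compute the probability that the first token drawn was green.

P(first=green and the second token is green and the third is brown) = (11/19)·(10/18)·(8/17) = 440/2907.
P(E) = Σ over first color = 440/2907 + 308/2907 = 44/171.
By Bayes, P(first=green | E) = 440/2907 / 44/171 = 10/17 ≈ 0.5882.

10/17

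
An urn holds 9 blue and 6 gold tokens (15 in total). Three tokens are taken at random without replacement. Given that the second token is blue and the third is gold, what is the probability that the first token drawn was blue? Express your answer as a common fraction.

8/13

P(first=blue and the second token is blue and the third is gold) = (9/15)·(8/14)·(6/13) = 72/455.
P(E) = Σ over first color = 72/455 + 9/91 = 9/35.
By Bayes, P(first=blue | E) = 72/455 / 9/35 = 8/13 ≈ 0.6154.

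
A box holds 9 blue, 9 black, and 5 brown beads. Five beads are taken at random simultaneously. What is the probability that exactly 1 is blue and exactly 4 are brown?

Unordered draws without replacement: count favorable combinations over C(23,5).
Favorable = C(9,1) · C(9,0) · C(5,4) = 45; total = C(23,5) = 33649.
P = 45/33649 = 45/33649 ≈ 0.0013.

45/33649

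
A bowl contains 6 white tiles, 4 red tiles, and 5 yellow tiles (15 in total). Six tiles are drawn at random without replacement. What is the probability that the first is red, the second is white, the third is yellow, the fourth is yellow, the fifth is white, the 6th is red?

2/1001

Multiply the conditional probability of each draw in order, without replacement, so each draw removes one from its color and from the total.
P = (4/15) · (6/14) · (5/13) · (4/12) · (5/11) · (3/10) = 2/1001 ≈ 0.0020.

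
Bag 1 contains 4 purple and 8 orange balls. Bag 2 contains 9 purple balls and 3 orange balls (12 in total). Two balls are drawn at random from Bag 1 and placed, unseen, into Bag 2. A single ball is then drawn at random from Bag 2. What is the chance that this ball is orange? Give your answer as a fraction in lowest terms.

13/42

Condition on how many of the transferred balls are orange (from Bag 1: 8 orange of 12; then Bag 2 has 14 total).
  0 orange: C(8,0)C(4,2)/C(12,2) = 1/11; then P = 3/14
  1 orange: C(8,1)C(4,1)/C(12,2) = 16/33; then P = 4/14
  2 orange: C(8,2)C(4,0)/C(12,2) = 14/33; then P = 5/14
P(orange from Bag 2) = 13/42 ≈ 0.3095.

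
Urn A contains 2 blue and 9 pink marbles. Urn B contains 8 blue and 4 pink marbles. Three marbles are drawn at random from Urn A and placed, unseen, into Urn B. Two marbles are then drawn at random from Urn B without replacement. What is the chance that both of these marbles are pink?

Condition on how many of the transferred marbles are pink (from Urn A: 9 pink of 11; then Urn B has 15 total).
  1 pink: C(9,1)C(2,2)/C(11,3) = 3/55; then P = C(5,2)/C(15,2) = 2/21
  2 pink: C(9,2)C(2,1)/C(11,3) = 24/55; then P = C(6,2)/C(15,2) = 1/7
  3 pink: C(9,3)C(2,0)/C(11,3) = 28/55; then P = C(7,2)/C(15,2) = 1/5
P(both pink) = 326/1925 ≈ 0.1694.

326/1925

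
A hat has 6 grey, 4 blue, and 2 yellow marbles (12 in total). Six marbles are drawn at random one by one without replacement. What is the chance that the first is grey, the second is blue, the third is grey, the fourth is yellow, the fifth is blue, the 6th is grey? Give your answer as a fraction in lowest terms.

Multiply the conditional probability of each draw in order, without replacement, so each draw removes one from its color and from the total.
P = (6/12) · (4/11) · (5/10) · (2/9) · (3/8) · (4/7) = 1/231 ≈ 0.0043.

1/231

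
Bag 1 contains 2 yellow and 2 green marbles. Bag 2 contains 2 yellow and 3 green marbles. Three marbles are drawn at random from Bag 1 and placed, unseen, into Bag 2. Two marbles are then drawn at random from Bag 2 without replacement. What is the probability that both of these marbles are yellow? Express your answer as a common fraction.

9/56

Condition on how many of the transferred marbles are yellow (from Bag 1: 2 yellow of 4; then Bag 2 has 8 total).
  1 yellow: C(2,1)C(2,2)/C(4,3) = 1/2; then P = C(3,2)/C(8,2) = 3/28
  2 yellow: C(2,2)C(2,1)/C(4,3) = 1/2; then P = C(4,2)/C(8,2) = 3/14
P(both yellow) = 9/56 ≈ 0.1607.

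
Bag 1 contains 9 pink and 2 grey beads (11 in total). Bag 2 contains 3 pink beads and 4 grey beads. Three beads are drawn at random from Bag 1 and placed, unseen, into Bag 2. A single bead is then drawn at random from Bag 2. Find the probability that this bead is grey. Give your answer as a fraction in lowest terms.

Condition on how many of the transferred beads are grey (from Bag 1: 2 grey of 11; then Bag 2 has 10 total).
  0 grey: C(2,0)C(9,3)/C(11,3) = 28/55; then P = 4/10
  1 grey: C(2,1)C(9,2)/C(11,3) = 24/55; then P = 5/10
  2 grey: C(2,2)C(9,1)/C(11,3) = 3/55; then P = 6/10
P(grey from Bag 2) = 5/11 ≈ 0.4545.

5/11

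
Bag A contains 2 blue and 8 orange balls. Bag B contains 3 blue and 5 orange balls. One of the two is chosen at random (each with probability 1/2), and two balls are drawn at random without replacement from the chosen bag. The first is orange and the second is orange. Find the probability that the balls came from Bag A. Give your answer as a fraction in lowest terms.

P(E | Bag A) = 28/45; P(E | Bag B) = 5/14.
P(E) = 1/2·28/45 + 1/2·5/14 = 617/1260.
By Bayes' rule, P(Bag A | E) = 14/45 / 617/1260 = 392/617 ≈ 0.6353.

392/617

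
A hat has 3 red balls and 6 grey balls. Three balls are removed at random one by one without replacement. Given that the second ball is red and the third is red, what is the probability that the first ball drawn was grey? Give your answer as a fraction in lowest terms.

P(first=grey and the second ball is red and the third is red) = (6/9)·(3/8)·(2/7) = 1/14.
P(E) = Σ over first color = 1/84 + 1/14 = 1/12.
By Bayes, P(first=grey | E) = 1/14 / 1/12 = 6/7 ≈ 0.8571.

6/7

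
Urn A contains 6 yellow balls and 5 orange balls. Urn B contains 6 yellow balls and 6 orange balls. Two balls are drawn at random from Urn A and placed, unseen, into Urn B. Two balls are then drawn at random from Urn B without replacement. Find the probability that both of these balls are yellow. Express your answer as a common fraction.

Condition on how many of the transferred balls are yellow (from Urn A: 6 yellow of 11; then Urn B has 14 total).
  0 yellow: C(6,0)C(5,2)/C(11,2) = 2/11; then P = C(6,2)/C(14,2) = 15/91
  1 yellow: C(6,1)C(5,1)/C(11,2) = 6/11; then P = C(7,2)/C(14,2) = 3/13
  2 yellow: C(6,2)C(5,0)/C(11,2) = 3/11; then P = C(8,2)/C(14,2) = 4/13
P(both yellow) = 240/1001 ≈ 0.2398.

240/1001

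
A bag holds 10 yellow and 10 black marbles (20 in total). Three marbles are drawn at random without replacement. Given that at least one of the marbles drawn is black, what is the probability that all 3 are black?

2/17

P(all 3 black) = C(10,3)/C(20,3) = 2/19; P(at least one black) = 1 − C(10,3)/C(20,3) = 17/19.
Since 'all 3 black' ⊆ 'at least one black', P(all 3 | at least one) = 2/19 / 17/19 = 2/17 ≈ 0.1176.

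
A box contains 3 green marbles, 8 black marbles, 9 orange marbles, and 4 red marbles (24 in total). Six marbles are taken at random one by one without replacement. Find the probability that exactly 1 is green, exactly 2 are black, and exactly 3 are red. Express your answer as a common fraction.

12/4807

Unordered draws without replacement: count favorable combinations over C(24,6).
Favorable = C(3,1) · C(8,2) · C(9,0) · C(4,3) = 336; total = C(24,6) = 134596.
P = 336/134596 = 12/4807 ≈ 0.0025.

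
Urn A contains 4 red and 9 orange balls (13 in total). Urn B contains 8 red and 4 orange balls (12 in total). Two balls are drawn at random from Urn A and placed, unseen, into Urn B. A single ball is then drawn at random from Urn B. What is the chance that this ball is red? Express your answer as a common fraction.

8/13

Condition on how many of the transferred balls are red (from Urn A: 4 red of 13; then Urn B has 14 total).
  0 red: C(4,0)C(9,2)/C(13,2) = 6/13; then P = 8/14
  1 red: C(4,1)C(9,1)/C(13,2) = 6/13; then P = 9/14
  2 red: C(4,2)C(9,0)/C(13,2) = 1/13; then P = 10/14
P(red from Urn B) = 8/13 ≈ 0.6154.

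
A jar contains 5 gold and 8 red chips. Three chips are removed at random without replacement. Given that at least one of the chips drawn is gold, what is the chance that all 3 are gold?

1/23

P(all 3 gold) = C(5,3)/C(13,3) = 5/143; P(at least one gold) = 1 − C(8,3)/C(13,3) = 115/143.
Since 'all 3 gold' ⊆ 'at least one gold', P(all 3 | at least one) = 5/143 / 115/143 = 1/23 ≈ 0.0435.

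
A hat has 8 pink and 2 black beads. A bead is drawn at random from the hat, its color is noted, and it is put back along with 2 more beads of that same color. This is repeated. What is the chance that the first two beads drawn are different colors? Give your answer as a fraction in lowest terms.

4/15

Either pink then black, or black then pink; after the first draw the total is 12.
P = (8/10)·(2/12) + (2/10)·(8/12) = 4/15 ≈ 0.2667.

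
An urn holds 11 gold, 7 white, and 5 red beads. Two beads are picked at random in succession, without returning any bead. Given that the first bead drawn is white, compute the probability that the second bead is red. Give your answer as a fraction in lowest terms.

5/22

After removing 1 white, the urn has 5 red out of 22 remaining.
P(second is red | given) = 5/22 ≈ 0.2273.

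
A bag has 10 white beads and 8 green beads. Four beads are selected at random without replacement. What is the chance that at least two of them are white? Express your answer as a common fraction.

Sum the hypergeometric tail for j = 2,…,4 white beads.
Favorable = C(10,2)·C(8,2) + C(10,3)·C(8,1) + C(10,4)·C(8,0) = 2430; total = C(18,4) = 3060.
P = 2430/3060 = 27/34 ≈ 0.7941.

27/34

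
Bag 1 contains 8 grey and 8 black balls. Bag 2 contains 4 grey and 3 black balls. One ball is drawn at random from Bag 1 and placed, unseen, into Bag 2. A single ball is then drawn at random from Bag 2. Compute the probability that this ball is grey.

Condition on how many of the transferred balls are grey (from Bag 1: 8 grey of 16; then Bag 2 has 8 total).
  0 grey: C(8,0)C(8,1)/C(16,1) = 1/2; then P = 4/8
  1 grey: C(8,1)C(8,0)/C(16,1) = 1/2; then P = 5/8
P(grey from Bag 2) = 9/16 ≈ 0.5625.

9/16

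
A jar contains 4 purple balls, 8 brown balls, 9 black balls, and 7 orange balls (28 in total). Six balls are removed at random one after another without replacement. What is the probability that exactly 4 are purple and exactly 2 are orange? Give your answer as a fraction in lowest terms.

Unordered draws without replacement: count favorable combinations over C(28,6).
Favorable = C(4,4) · C(8,0) · C(9,0) · C(7,2) = 21; total = C(28,6) = 376740.
P = 21/376740 = 1/17940 ≈ 0.0001.

1/17940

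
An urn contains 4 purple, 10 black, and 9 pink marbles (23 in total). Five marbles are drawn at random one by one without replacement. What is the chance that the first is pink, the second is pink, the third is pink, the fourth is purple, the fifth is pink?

Multiply the conditional probability of each draw in order, without replacement, so each draw removes one from its color and from the total.
P = (9/23) · (8/22) · (7/21) · (4/20) · (6/19) = 72/24035 ≈ 0.0030.

72/24035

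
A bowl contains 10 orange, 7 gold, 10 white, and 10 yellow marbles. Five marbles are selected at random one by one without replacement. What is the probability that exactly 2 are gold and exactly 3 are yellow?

40/6919

Unordered draws without replacement: count favorable combinations over C(37,5).
Favorable = C(10,0) · C(7,2) · C(10,0) · C(10,3) = 2520; total = C(37,5) = 435897.
P = 2520/435897 = 40/6919 ≈ 0.0058.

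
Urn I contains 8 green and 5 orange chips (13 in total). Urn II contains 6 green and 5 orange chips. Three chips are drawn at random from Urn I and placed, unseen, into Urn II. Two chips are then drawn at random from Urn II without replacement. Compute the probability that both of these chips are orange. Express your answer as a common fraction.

Condition on how many of the transferred chips are orange (from Urn I: 5 orange of 13; then Urn II has 14 total).
  0 orange: C(5,0)C(8,3)/C(13,3) = 28/143; then P = C(5,2)/C(14,2) = 10/91
  1 orange: C(5,1)C(8,2)/C(13,3) = 70/143; then P = C(6,2)/C(14,2) = 15/91
  2 orange: C(5,2)C(8,1)/C(13,3) = 40/143; then P = C(7,2)/C(14,2) = 3/13
  3 orange: C(5,3)C(8,0)/C(13,3) = 5/143; then P = C(8,2)/C(14,2) = 4/13
P(both orange) = 30/169 ≈ 0.1775.

30/169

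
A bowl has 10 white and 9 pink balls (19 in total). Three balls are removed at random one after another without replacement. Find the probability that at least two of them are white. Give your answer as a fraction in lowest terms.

175/323

Sum the hypergeometric tail for j = 2,…,3 white balls.
Favorable = C(10,2)·C(9,1) + C(10,3)·C(9,0) = 525; total = C(19,3) = 969.
P = 525/969 = 175/323 ≈ 0.5418.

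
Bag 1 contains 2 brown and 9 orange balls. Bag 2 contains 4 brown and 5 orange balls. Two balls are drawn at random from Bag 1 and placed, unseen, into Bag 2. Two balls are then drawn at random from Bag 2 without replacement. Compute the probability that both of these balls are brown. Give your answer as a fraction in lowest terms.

411/3025

Condition on how many of the transferred balls are brown (from Bag 1: 2 brown of 11; then Bag 2 has 11 total).
  0 brown: C(2,0)C(9,2)/C(11,2) = 36/55; then P = C(4,2)/C(11,2) = 6/55
  1 brown: C(2,1)C(9,1)/C(11,2) = 18/55; then P = C(5,2)/C(11,2) = 2/11
  2 brown: C(2,2)C(9,0)/C(11,2) = 1/55; then P = C(6,2)/C(11,2) = 3/11
P(both brown) = 411/3025 ≈ 0.1359.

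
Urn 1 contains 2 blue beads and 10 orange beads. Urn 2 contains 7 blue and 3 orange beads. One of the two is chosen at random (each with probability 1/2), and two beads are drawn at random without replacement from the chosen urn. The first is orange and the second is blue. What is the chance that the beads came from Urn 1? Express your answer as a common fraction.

50/127

P(E | Urn 1) = 5/33; P(E | Urn 2) = 7/30.
P(E) = 1/2·5/33 + 1/2·7/30 = 127/660.
By Bayes' rule, P(Urn 1 | E) = 5/66 / 127/660 = 50/127 ≈ 0.3937.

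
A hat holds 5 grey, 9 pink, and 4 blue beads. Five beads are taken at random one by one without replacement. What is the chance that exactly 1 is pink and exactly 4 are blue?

Unordered draws without replacement: count favorable combinations over C(18,5).
Favorable = C(5,0) · C(9,1) · C(4,4) = 9; total = C(18,5) = 8568.
P = 9/8568 = 1/952 ≈ 0.0011.

1/952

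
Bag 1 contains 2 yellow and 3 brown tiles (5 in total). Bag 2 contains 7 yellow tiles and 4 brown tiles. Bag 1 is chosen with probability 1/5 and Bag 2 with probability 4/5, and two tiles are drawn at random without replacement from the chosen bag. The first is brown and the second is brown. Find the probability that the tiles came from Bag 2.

16/27

P(E | Bag 1) = 3/10; P(E | Bag 2) = 6/55.
P(E) = 1/5·3/10 + 4/5·6/55 = 81/550.
By Bayes' rule, P(Bag 2 | E) = 24/275 / 81/550 = 16/27 ≈ 0.5926.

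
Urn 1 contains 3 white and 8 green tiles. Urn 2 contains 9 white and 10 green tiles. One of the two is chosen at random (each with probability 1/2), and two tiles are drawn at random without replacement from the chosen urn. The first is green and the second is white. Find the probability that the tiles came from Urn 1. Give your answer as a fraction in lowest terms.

228/503

P(E | Urn 1) = 12/55; P(E | Urn 2) = 5/19.
P(E) = 1/2·12/55 + 1/2·5/19 = 503/2090.
By Bayes' rule, P(Urn 1 | E) = 6/55 / 503/2090 = 228/503 ≈ 0.4533.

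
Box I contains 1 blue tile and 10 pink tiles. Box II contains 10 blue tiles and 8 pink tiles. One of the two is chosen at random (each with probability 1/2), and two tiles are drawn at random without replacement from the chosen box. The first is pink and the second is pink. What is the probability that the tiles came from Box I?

1377/1685

P(E | Box I) = 9/11; P(E | Box II) = 28/153.
P(E) = 1/2·9/11 + 1/2·28/153 = 1685/3366.
By Bayes' rule, P(Box I | E) = 9/22 / 1685/3366 = 1377/1685 ≈ 0.8172.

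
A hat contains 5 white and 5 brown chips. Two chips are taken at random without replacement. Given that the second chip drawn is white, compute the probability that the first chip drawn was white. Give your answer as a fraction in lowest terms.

P(first=white and the second chip drawn is white) = (5/10)·(4/9) = 2/9.
P(the second chip drawn is white) = Σ over first color = 2/9 + 5/18 = 1/2.
By Bayes, P(first=white | the second chip drawn is white) = 2/9 / 1/2 = 4/9 ≈ 0.4444.

4/9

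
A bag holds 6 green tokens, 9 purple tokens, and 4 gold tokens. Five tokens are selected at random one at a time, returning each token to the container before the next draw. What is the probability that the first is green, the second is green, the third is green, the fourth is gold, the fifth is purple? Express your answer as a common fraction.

7776/2476099

Multiply the conditional probability of each draw in order, with replacement (the composition resets each draw).
P = (6/19) · (6/19) · (6/19) · (4/19) · (9/19) = 7776/2476099 ≈ 0.0031.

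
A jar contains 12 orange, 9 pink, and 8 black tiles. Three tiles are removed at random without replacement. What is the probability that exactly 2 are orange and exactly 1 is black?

88/609

Unordered draws without replacement: count favorable combinations over C(29,3).
Favorable = C(12,2) · C(9,0) · C(8,1) = 528; total = C(29,3) = 3654.
P = 528/3654 = 88/609 ≈ 0.1445.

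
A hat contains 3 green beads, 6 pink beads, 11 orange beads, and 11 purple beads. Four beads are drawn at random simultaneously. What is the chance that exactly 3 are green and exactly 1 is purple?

Unordered draws without replacement: count favorable combinations over C(31,4).
Favorable = C(3,3) · C(6,0) · C(11,0) · C(11,1) = 11; total = C(31,4) = 31465.
P = 11/31465 = 11/31465 ≈ 0.0003.

11/31465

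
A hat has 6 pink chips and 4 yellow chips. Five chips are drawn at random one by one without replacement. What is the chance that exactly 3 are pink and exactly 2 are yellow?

10/21

Unordered draws without replacement: count favorable combinations over C(10,5).
Favorable = C(6,3) · C(4,2) = 120; total = C(10,5) = 252.
P = 120/252 = 10/21 ≈ 0.4762.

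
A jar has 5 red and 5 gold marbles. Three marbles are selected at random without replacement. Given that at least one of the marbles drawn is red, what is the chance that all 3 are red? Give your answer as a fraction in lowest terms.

1/11

P(all 3 red) = C(5,3)/C(10,3) = 1/12; P(at least one red) = 1 − C(5,3)/C(10,3) = 11/12.
Since 'all 3 red' ⊆ 'at least one red', P(all 3 | at least one) = 1/12 / 11/12 = 1/11 ≈ 0.0909.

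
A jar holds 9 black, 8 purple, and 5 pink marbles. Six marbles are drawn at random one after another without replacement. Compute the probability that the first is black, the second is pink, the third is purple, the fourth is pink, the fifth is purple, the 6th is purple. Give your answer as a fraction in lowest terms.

4/3553

Multiply the conditional probability of each draw in order, without replacement, so each draw removes one from its color and from the total.
P = (9/22) · (5/21) · (8/20) · (4/19) · (7/18) · (6/17) = 4/3553 ≈ 0.0011.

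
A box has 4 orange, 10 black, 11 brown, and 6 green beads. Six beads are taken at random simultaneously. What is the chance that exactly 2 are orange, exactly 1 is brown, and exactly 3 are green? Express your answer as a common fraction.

Unordered draws without replacement: count favorable combinations over C(31,6).
Favorable = C(4,2) · C(10,0) · C(11,1) · C(6,3) = 1320; total = C(31,6) = 736281.
P = 1320/736281 = 440/245427 ≈ 0.0018.

440/245427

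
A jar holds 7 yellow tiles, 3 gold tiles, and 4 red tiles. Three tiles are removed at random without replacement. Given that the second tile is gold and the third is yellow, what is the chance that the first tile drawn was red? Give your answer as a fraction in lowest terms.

P(first=red and the second tile is gold and the third is yellow) = (4/14)·(3/13)·(7/12) = 1/26.
P(E) = Σ over first color = 3/52 + 1/52 + 1/26 = 3/26.
By Bayes, P(first=red | E) = 1/26 / 3/26 = 1/3 ≈ 0.3333.

1/3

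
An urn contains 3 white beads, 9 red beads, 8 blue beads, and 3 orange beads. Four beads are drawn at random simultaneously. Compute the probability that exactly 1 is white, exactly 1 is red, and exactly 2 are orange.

Unordered draws without replacement: count favorable combinations over C(23,4).
Favorable = C(3,1) · C(9,1) · C(8,0) · C(3,2) = 81; total = C(23,4) = 8855.
P = 81/8855 = 81/8855 ≈ 0.0091.

81/8855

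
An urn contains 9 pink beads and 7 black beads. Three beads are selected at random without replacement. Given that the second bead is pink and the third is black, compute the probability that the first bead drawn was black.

3/7

P(first=black and the second bead is pink and the third is black) = (7/16)·(9/15)·(6/14) = 9/80.
P(E) = Σ over first color = 3/20 + 9/80 = 21/80.
By Bayes, P(first=black | E) = 9/80 / 21/80 = 3/7 ≈ 0.4286.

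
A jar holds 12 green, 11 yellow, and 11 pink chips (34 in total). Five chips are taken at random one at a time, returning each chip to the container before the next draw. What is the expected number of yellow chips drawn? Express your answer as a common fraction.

55/34

By linearity of expectation, E[X] = Σ P(draw i is yellow); each independent draw has P(yellow) = 11/34.
E[X] = 5 · 11/34 = 55/34 ≈ 1.6176.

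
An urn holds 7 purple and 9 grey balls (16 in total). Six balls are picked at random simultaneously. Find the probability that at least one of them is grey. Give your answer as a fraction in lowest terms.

Use the complement: P(at least one grey) = 1 − P(no grey).
P(none) = C(7,6)/C(16,6) = 7/8008.
So P = 1 − 7/8008 = 1143/1144 ≈ 0.9991.

1143/1144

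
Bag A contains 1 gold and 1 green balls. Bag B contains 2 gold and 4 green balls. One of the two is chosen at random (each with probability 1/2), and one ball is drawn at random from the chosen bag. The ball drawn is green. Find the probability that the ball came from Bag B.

P(green | Bag A) = 1/2; P(green | Bag B) = 2/3.
P(green) = 1/2·1/2 + 1/2·2/3 = 7/12.
By Bayes' rule, P(Bag B | green) = 1/3 / 7/12 = 4/7 ≈ 0.5714.

4/7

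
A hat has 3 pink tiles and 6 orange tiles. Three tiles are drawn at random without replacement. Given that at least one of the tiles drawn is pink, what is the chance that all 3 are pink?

1/64

P(all 3 pink) = C(3,3)/C(9,3) = 1/84; P(at least one pink) = 1 − C(6,3)/C(9,3) = 16/21.
Since 'all 3 pink' ⊆ 'at least one pink', P(all 3 | at least one) = 1/84 / 16/21 = 1/64 ≈ 0.0156.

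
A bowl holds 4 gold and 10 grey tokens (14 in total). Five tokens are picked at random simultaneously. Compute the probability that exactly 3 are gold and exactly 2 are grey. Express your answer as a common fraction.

Unordered draws without replacement: count favorable combinations over C(14,5).
Favorable = C(4,3) · C(10,2) = 180; total = C(14,5) = 2002.
P = 180/2002 = 90/1001 ≈ 0.0899.

90/1001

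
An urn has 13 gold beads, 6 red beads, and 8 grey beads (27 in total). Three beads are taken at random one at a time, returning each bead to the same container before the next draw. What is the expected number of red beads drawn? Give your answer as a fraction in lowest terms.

By linearity of expectation, E[X] = Σ P(draw i is red); each independent draw has P(red) = 6/27.
E[X] = 3 · 6/27 = 2/3 ≈ 0.6667.

2/3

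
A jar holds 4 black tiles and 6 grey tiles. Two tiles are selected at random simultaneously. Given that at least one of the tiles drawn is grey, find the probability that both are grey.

P(both grey) = C(6,2)/C(10,2) = 1/3; P(at least one grey) = 1 − C(4,2)/C(10,2) = 13/15.
Since 'both grey' ⊆ 'at least one grey', P(both | at least one) = 1/3 / 13/15 = 5/13 ≈ 0.3846.

5/13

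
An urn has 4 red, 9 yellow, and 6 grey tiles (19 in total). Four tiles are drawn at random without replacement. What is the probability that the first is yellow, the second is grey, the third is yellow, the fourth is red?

6/323

Multiply the conditional probability of each draw in order, without replacement, so each draw removes one from its color and from the total.
P = (9/19) · (6/18) · (8/17) · (4/16) = 6/323 ≈ 0.0186.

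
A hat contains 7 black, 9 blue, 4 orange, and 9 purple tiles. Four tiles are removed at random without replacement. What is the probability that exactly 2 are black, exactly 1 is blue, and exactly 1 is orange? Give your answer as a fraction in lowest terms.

Unordered draws without replacement: count favorable combinations over C(29,4).
Favorable = C(7,2) · C(9,1) · C(4,1) · C(9,0) = 756; total = C(29,4) = 23751.
P = 756/23751 = 12/377 ≈ 0.0318.

12/377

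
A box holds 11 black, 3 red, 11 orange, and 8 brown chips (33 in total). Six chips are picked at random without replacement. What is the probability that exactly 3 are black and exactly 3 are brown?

15/1798

Unordered draws without replacement: count favorable combinations over C(33,6).
Favorable = C(11,3) · C(3,0) · C(11,0) · C(8,3) = 9240; total = C(33,6) = 1107568.
P = 9240/1107568 = 15/1798 ≈ 0.0083.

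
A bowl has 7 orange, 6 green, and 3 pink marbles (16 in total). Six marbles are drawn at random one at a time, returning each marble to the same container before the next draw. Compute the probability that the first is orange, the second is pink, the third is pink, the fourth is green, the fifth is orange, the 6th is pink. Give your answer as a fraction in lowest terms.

3969/8388608

Multiply the conditional probability of each draw in order, with replacement (the composition resets each draw).
P = (7/16) · (3/16) · (3/16) · (6/16) · (7/16) · (3/16) = 3969/8388608 ≈ 0.0005.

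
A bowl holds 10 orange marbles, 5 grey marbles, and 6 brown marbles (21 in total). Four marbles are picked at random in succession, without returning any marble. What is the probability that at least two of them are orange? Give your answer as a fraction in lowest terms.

Sum the hypergeometric tail for j = 2,…,4 orange marbles.
Favorable = C(10,2)·C(11,2) + C(10,3)·C(11,1) + C(10,4)·C(11,0) = 4005; total = C(21,4) = 5985.
P = 4005/5985 = 89/133 ≈ 0.6692.

89/133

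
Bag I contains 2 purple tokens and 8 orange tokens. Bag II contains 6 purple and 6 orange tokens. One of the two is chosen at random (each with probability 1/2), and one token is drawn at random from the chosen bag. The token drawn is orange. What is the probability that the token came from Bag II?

5/13

P(orange | Bag I) = 4/5; P(orange | Bag II) = 1/2.
P(orange) = 1/2·4/5 + 1/2·1/2 = 13/20.
By Bayes' rule, P(Bag II | orange) = 1/4 / 13/20 = 5/13 ≈ 0.3846.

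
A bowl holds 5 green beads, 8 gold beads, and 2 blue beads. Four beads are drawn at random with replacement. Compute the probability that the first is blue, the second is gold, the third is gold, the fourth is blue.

256/50625

Multiply the conditional probability of each draw in order, with replacement (the composition resets each draw).
P = (2/15) · (8/15) · (8/15) · (2/15) = 256/50625 ≈ 0.0051.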